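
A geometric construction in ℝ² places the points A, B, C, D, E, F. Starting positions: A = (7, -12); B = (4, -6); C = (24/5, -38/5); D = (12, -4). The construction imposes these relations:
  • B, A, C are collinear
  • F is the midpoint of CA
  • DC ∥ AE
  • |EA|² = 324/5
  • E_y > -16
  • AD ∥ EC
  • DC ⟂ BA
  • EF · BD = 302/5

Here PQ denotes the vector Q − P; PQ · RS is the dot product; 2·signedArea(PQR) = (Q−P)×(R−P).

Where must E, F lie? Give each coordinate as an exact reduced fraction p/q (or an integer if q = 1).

E = (-1/5, -78/5)
F = (59/10, -49/5)

1. E_x = -1/5  [AD ∥ EC ∩ DC ∥ AE]
2. E_y = -78/5  [AD ∥ EC ∩ DC ∥ AE]
   → E = (-1/5, -78/5)
3. F_x = 59/10  [F is the midpoint of CA]
4. F_y = -49/5  [F is the midpoint of CA]
   → F = (59/10, -49/5)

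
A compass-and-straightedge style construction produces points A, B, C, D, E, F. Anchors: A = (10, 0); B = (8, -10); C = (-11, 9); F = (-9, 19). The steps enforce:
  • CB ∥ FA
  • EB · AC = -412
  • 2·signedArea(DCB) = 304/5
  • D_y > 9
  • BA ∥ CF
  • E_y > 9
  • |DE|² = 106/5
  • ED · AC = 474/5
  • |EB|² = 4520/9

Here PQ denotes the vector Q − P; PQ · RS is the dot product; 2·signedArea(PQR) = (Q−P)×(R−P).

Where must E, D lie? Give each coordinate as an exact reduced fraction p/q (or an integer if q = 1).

D = (-119/15, 137/15)
E = (-10/3, 28/3)

1. E_x = -10/3  [line 21·x + -9·y + 154 = 0 ∩ |EB|² = 4520/9]
2. E_y = 28/3  [line 21·x + -9·y + 154 = 0 ∩ |EB|² = 4520/9]
   → E = (-10/3, 28/3)
3. D_x = -119/15  [2·signedArea(DCB) = 304/5 ∩ ED · AC = 474/5]
4. D_y = 137/15  [2·signedArea(DCB) = 304/5 ∩ ED · AC = 474/5]
   → D = (-119/15, 137/15)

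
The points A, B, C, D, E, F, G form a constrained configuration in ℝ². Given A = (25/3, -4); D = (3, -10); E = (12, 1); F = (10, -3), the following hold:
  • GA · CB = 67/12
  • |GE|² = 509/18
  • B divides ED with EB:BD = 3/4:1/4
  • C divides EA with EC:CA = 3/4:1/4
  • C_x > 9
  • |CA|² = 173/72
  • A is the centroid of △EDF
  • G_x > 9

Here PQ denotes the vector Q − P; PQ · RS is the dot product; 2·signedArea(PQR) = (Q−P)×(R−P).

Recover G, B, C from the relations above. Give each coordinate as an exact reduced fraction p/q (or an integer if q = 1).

1. B_x = 21/4  [B divides ED with EB:BD = 3/4:1/4]
2. B_y = -29/4  [B divides ED with EB:BD = 3/4:1/4]
   → B = (21/4, -29/4)
3. C_x = 37/4  [C divides EA with EC:CA = 3/4:1/4]
4. C_y = -11/4  [C divides EA with EC:CA = 3/4:1/4]
   → C = (37/4, -11/4)
5. G_x = 55/6  [line 4·x + 9/2·y + -251/12 = 0 ∩ |GE|² = 509/18]
6. G_y = -7/2  [line 4·x + 9/2·y + -251/12 = 0 ∩ |GE|² = 509/18]
   → G = (55/6, -7/2)

B = (21/4, -29/4)
C = (37/4, -11/4)
G = (55/6, -7/2)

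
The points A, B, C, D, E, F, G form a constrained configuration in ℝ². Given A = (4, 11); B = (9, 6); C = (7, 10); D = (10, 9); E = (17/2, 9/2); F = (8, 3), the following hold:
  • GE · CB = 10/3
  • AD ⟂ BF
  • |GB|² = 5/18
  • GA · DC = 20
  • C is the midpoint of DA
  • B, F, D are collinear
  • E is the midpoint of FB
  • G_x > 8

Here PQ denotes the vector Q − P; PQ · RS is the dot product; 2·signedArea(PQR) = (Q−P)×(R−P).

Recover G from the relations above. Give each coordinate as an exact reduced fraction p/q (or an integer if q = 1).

1. G_x = 53/6  [GA · DC = 20 ∩ GE · CB = 10/3]
2. G_y = 11/2  [GA · DC = 20 ∩ GE · CB = 10/3]
   → G = (53/6, 11/2)

G = (53/6, 11/2)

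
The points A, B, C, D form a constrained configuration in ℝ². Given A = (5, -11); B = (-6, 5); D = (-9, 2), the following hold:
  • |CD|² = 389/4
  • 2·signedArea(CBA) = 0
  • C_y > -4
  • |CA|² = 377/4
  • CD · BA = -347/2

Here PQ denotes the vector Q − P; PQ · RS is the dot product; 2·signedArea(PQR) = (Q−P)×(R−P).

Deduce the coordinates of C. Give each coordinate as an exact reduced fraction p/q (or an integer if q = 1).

C = (-1/2, -3)

1. C_x = -1/2  [2·signedArea(CBA) = 0 ∩ CD · BA = -347/2]
2. C_y = -3  [2·signedArea(CBA) = 0 ∩ CD · BA = -347/2]
   → C = (-1/2, -3)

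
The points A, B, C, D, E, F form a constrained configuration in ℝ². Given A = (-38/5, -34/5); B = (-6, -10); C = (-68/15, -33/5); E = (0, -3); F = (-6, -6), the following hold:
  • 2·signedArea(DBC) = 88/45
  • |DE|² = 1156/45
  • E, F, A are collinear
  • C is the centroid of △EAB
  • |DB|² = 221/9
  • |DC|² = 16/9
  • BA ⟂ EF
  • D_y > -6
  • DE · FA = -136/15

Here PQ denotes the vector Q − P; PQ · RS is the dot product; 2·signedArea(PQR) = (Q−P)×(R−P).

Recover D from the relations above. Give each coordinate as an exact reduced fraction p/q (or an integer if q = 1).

D = (-68/15, -79/15)

1. D_x = -68/15  [DE · FA = -136/15 ∩ 2·signedArea(DBC) = 88/45]
2. D_y = -79/15  [DE · FA = -136/15 ∩ 2·signedArea(DBC) = 88/45]
   → D = (-68/15, -79/15)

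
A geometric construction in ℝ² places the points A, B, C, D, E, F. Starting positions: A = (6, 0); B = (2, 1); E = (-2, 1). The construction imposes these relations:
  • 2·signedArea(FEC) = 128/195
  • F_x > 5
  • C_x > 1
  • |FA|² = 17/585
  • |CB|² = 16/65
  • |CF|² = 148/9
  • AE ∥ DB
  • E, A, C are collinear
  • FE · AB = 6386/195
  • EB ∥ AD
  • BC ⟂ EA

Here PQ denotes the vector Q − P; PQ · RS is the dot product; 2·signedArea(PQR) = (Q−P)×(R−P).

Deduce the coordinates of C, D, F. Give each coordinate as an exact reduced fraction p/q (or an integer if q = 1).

1. C_x = 126/65  [E, A, C are collinear ∩ BC ⟂ EA]
2. C_y = 33/65  [E, A, C are collinear ∩ BC ⟂ EA]
   → C = (126/65, 33/65)
3. D_x = 10  [AE ∥ DB ∩ EB ∥ AD]
4. D_y = 0  [AE ∥ DB ∩ EB ∥ AD]
   → D = (10, 0)
5. F_x = 1166/195  [2·signedArea(FEC) = 128/195 ∩ FE · AB = 6386/195]
6. F_y = 11/65  [2·signedArea(FEC) = 128/195 ∩ FE · AB = 6386/195]
   → F = (1166/195, 11/65)

C = (126/65, 33/65)
D = (10, 0)
F = (1166/195, 11/65)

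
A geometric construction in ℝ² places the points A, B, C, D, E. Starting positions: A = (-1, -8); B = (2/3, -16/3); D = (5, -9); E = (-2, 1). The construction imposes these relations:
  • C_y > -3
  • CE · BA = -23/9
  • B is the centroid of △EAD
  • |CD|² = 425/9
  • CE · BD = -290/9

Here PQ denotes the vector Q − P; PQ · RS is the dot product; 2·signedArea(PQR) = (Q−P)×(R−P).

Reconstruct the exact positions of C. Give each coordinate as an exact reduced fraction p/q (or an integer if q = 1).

C = (7/3, -8/3)

1. C_x = 7/3  [CE · BA = -23/9 ∩ CE · BD = -290/9]
2. C_y = -8/3  [CE · BA = -23/9 ∩ CE · BD = -290/9]
   → C = (7/3, -8/3)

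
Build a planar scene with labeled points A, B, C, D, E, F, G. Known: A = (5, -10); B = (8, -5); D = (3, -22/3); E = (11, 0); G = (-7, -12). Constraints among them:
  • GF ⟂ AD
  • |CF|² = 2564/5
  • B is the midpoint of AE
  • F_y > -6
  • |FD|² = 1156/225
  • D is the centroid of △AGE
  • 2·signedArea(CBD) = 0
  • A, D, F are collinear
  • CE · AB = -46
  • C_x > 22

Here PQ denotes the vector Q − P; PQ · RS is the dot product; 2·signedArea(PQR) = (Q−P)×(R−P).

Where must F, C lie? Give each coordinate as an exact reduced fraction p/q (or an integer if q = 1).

1. F_x = 41/25  [A, D, F are collinear ∩ GF ⟂ AD]
2. F_y = -138/25  [A, D, F are collinear ∩ GF ⟂ AD]
   → F = (41/25, -138/25)
3. C_x = 23  [2·signedArea(CBD) = 0 ∩ CE · AB = -46]
4. C_y = 2  [2·signedArea(CBD) = 0 ∩ CE · AB = -46]
   → C = (23, 2)

C = (23, 2)
F = (41/25, -138/25)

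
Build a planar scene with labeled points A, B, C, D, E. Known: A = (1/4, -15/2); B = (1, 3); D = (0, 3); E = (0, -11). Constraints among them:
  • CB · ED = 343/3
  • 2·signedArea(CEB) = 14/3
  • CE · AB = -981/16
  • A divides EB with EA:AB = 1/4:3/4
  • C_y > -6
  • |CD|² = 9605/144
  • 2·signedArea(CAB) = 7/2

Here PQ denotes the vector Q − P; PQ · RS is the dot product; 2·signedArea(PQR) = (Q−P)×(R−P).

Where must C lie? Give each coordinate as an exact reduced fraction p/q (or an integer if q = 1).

C = (1/12, -31/6)

1. C_x = 1/12  [2·signedArea(CEB) = 14/3 ∩ CB · ED = 343/3]
2. C_y = -31/6  [2·signedArea(CEB) = 14/3 ∩ CB · ED = 343/3]
   → C = (1/12, -31/6)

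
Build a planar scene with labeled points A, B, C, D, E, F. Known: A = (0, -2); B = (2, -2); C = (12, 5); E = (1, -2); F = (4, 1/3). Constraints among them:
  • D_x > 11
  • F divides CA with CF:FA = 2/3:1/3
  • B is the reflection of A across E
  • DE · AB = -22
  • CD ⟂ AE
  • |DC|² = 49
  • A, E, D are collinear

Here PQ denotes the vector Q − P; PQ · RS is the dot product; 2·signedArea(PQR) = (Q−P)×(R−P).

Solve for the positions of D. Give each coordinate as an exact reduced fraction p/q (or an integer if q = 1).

D = (12, -2)

1. D_x = 12  [A, E, D are collinear ∩ CD ⟂ AE]
2. D_y = -2  [A, E, D are collinear ∩ CD ⟂ AE]
   → D = (12, -2)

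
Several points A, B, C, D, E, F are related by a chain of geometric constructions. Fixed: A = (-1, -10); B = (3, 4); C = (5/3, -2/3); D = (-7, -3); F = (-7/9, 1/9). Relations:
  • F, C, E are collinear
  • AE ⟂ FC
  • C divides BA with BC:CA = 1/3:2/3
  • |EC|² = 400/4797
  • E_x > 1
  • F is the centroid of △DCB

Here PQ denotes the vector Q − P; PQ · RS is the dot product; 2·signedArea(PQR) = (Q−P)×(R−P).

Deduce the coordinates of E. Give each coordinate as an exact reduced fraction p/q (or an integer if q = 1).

1. E_x = 1035/533  [F, C, E are collinear ∩ AE ⟂ FC]
2. E_y = -402/533  [F, C, E are collinear ∩ AE ⟂ FC]
   → E = (1035/533, -402/533)

E = (1035/533, -402/533)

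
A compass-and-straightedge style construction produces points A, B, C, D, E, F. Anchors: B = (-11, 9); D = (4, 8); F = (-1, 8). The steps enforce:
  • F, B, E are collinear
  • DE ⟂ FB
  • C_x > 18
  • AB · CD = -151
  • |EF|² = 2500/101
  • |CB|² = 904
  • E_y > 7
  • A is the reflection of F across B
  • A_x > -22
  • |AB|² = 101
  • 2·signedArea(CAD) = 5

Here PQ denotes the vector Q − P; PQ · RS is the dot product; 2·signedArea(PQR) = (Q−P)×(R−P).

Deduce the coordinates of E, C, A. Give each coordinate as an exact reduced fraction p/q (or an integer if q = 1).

1. E_x = 399/101  [F, B, E are collinear ∩ DE ⟂ FB]
2. E_y = 758/101  [F, B, E are collinear ∩ DE ⟂ FB]
   → E = (399/101, 758/101)
3. A_x = -21  [A is the reflection of F across B]
4. A_y = 10  [A is the reflection of F across B]
   → A = (-21, 10)
5. C_x = 19  [2·signedArea(CAD) = 5 ∩ AB · CD = -151]
6. C_y = 7  [2·signedArea(CAD) = 5 ∩ AB · CD = -151]
   → C = (19, 7)

A = (-21, 10)
C = (19, 7)
E = (399/101, 758/101)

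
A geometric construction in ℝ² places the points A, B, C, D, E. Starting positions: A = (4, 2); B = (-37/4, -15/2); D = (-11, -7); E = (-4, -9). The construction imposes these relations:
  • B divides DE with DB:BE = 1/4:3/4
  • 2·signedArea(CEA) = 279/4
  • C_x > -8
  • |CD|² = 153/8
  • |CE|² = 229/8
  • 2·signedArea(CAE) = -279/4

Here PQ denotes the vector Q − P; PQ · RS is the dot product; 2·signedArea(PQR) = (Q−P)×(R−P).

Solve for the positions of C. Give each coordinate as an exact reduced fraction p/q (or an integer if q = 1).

1. C_x = -29/4  [line -11·x + 8·y + -167/4 = 0 ∩ |CE|² = 229/8]
2. C_y = -19/4  [line -11·x + 8·y + -167/4 = 0 ∩ |CE|² = 229/8]
   → C = (-29/4, -19/4)

C = (-29/4, -19/4)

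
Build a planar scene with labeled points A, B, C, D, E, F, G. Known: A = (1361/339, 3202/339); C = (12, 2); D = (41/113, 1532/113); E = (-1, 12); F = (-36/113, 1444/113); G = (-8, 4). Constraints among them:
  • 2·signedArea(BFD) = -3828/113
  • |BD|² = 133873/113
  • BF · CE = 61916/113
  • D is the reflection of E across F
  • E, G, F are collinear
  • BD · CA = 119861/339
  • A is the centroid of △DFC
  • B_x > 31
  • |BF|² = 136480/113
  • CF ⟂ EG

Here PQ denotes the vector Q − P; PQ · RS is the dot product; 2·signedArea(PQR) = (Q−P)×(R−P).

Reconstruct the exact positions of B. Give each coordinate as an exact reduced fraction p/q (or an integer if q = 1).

1. B_x = 32  [BD · CA = 119861/339 ∩ BF · CE = 61916/113]
2. B_y = 0  [BD · CA = 119861/339 ∩ BF · CE = 61916/113]
   → B = (32, 0)

B = (32, 0)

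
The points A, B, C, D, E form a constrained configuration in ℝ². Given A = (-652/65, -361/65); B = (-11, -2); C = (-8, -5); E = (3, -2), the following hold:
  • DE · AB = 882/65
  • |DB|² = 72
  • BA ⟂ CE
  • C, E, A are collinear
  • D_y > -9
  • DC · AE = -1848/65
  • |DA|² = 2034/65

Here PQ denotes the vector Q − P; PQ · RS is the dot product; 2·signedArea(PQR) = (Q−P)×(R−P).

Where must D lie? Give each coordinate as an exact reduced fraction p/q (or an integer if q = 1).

D = (-5, -8)

1. D_x = -5  [DC · AE = -1848/65 ∩ DE · AB = 882/65]
2. D_y = -8  [DC · AE = -1848/65 ∩ DE · AB = 882/65]
   → D = (-5, -8)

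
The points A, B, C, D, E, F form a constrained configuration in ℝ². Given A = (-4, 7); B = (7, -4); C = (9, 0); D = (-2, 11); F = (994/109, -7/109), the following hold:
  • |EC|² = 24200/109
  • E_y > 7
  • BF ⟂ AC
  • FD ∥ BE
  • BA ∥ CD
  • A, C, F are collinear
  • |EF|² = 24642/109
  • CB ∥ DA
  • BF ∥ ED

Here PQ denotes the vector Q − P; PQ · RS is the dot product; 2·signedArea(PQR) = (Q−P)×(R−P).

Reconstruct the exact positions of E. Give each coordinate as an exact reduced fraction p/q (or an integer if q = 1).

E = (-449/109, 770/109)

1. E_x = -449/109  [BF ∥ ED ∩ FD ∥ BE]
2. E_y = 770/109  [BF ∥ ED ∩ FD ∥ BE]
   → E = (-449/109, 770/109)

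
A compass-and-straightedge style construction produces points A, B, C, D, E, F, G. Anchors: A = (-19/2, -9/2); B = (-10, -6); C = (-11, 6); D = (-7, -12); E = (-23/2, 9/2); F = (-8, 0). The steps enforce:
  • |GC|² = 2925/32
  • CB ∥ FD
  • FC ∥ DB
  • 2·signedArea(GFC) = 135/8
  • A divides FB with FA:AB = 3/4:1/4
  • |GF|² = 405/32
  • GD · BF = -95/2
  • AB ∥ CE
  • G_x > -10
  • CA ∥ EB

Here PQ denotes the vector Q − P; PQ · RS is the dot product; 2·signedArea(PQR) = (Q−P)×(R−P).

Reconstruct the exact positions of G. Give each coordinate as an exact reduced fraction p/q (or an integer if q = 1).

1. G_x = -73/8  [2·signedArea(GFC) = 135/8 ∩ GD · BF = -95/2]
2. G_y = -27/8  [2·signedArea(GFC) = 135/8 ∩ GD · BF = -95/2]
   → G = (-73/8, -27/8)

G = (-73/8, -27/8)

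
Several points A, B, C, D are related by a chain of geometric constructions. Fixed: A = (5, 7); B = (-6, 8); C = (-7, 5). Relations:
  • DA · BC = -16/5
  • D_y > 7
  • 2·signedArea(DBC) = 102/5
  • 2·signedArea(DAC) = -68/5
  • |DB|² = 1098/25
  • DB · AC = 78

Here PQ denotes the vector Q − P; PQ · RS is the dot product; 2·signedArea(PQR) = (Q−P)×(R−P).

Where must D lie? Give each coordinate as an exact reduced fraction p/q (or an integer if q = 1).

1. D_x = 3/5  [2·signedArea(DAC) = -68/5 ∩ 2·signedArea(DBC) = 102/5]
2. D_y = 37/5  [2·signedArea(DAC) = -68/5 ∩ 2·signedArea(DBC) = 102/5]
   → D = (3/5, 37/5)

D = (3/5, 37/5)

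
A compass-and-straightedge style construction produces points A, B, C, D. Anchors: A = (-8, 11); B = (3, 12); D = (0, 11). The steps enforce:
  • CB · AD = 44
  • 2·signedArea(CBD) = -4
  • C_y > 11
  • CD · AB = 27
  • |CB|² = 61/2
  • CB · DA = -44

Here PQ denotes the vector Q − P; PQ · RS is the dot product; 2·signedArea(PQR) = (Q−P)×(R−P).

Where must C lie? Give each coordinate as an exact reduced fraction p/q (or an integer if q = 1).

C = (-5/2, 23/2)

1. C_x = -5/2  [CD · AB = 27 ∩ CB · AD = 44]
2. C_y = 23/2  [CD · AB = 27 ∩ CB · AD = 44]
   → C = (-5/2, 23/2)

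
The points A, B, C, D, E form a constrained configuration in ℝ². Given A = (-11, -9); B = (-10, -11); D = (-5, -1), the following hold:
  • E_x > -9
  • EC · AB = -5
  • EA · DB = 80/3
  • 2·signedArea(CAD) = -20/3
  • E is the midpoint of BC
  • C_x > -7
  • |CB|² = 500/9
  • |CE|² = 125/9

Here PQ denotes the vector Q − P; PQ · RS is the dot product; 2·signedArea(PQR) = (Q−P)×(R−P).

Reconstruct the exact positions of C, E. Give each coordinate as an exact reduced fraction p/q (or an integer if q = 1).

C = (-20/3, -13/3)
E = (-25/3, -23/3)

1. C_x = -20/3  [line -8·x + 6·y + -82/3 = 0 ∩ |CB|² = 500/9]
2. C_y = -13/3  [line -8·x + 6·y + -82/3 = 0 ∩ |CB|² = 500/9]
   → C = (-20/3, -13/3)
3. E_x = -25/3  [E is the midpoint of BC]
4. E_y = -23/3  [E is the midpoint of BC]
   → E = (-25/3, -23/3)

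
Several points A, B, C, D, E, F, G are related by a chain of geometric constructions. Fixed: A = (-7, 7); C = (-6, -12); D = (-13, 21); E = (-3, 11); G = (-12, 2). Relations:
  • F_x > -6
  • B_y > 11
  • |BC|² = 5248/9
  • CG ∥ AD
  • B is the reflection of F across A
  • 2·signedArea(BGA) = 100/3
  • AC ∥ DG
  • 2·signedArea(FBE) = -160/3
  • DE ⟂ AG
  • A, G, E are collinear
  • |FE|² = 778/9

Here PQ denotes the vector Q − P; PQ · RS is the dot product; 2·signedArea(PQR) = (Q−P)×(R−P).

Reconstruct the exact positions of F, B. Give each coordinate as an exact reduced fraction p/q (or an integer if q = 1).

1. B_x = -26/3  [line -5·x + 5·y + -310/3 = 0 ∩ |BC|² = 5248/9]
2. B_y = 12  [line -5·x + 5·y + -310/3 = 0 ∩ |BC|² = 5248/9]
   → B = (-26/3, 12)
3. F_x = -16/3  [2·signedArea(FBE) = -160/3 ∩ B is the reflection of F across A]
4. F_y = 2  [2·signedArea(FBE) = -160/3 ∩ B is the reflection of F across A]
   → F = (-16/3, 2)

B = (-26/3, 12)
F = (-16/3, 2)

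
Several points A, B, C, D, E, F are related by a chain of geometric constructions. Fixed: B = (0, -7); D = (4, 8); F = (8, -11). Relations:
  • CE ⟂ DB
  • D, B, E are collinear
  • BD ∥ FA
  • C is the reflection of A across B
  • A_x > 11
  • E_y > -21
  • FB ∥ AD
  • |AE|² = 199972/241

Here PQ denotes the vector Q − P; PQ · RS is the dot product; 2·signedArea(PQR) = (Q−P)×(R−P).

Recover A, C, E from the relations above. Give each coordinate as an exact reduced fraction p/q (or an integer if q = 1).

1. A_x = 12  [FB ∥ AD ∩ BD ∥ FA]
2. A_y = 4  [FB ∥ AD ∩ BD ∥ FA]
   → A = (12, 4)
3. C_x = -12  [C is the reflection of A across B]
4. C_y = -18  [C is the reflection of A across B]
   → C = (-12, -18)
5. E_x = -852/241  [D, B, E are collinear ∩ CE ⟂ DB]
6. E_y = -4882/241  [D, B, E are collinear ∩ CE ⟂ DB]
   → E = (-852/241, -4882/241)

A = (12, 4)
C = (-12, -18)
E = (-852/241, -4882/241)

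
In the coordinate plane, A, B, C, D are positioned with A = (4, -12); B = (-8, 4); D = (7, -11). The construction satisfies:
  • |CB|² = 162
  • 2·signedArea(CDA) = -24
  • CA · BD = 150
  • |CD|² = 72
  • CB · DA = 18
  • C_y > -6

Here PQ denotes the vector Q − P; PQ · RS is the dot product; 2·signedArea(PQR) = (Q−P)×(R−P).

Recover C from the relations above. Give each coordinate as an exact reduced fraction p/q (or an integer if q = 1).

C = (1, -5)

1. C_x = 1  [CA · BD = 150 ∩ CB · DA = 18]
2. C_y = -5  [CA · BD = 150 ∩ CB · DA = 18]
   → C = (1, -5)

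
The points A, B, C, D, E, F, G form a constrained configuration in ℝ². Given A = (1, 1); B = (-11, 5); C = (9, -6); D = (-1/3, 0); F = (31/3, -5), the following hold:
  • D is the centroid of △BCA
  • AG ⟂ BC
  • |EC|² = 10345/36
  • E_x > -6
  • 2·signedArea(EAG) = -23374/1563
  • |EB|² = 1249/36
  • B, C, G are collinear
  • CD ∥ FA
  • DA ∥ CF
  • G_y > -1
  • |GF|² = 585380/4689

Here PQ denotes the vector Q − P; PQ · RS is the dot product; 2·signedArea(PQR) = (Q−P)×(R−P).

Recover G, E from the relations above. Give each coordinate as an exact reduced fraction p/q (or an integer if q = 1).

E = (-17/3, 5/2)
G = (-51/521, -519/521)

1. G_x = -51/521  [B, C, G are collinear ∩ AG ⟂ BC]
2. G_y = -519/521  [B, C, G are collinear ∩ AG ⟂ BC]
   → G = (-51/521, -519/521)
3. E_x = -17/3  [line 1040/521·x + -572/521·y + 21970/1563 = 0 ∩ |EB|² = 1249/36]
4. E_y = 5/2  [line 1040/521·x + -572/521·y + 21970/1563 = 0 ∩ |EB|² = 1249/36]
   → E = (-17/3, 5/2)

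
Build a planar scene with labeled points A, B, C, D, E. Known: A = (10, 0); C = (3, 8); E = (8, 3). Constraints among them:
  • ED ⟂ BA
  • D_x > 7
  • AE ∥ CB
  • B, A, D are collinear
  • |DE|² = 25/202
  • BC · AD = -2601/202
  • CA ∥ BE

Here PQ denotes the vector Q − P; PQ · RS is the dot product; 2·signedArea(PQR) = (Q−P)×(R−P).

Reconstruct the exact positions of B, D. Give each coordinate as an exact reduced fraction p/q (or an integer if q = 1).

1. B_x = 1  [CA ∥ BE ∩ AE ∥ CB]
2. B_y = 11  [CA ∥ BE ∩ AE ∥ CB]
   → B = (1, 11)
3. D_x = 1561/202  [B, A, D are collinear ∩ ED ⟂ BA]
4. D_y = 561/202  [B, A, D are collinear ∩ ED ⟂ BA]
   → D = (1561/202, 561/202)

B = (1, 11)
D = (1561/202, 561/202)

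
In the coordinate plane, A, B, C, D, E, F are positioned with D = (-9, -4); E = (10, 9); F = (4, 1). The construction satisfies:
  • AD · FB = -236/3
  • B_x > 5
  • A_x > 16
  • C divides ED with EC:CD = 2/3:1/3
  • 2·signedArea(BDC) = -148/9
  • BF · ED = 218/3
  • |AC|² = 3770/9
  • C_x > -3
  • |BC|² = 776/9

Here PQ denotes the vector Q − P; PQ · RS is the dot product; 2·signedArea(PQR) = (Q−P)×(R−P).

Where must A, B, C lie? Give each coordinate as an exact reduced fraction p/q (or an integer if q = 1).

1. C_x = -8/3  [C divides ED with EC:CD = 2/3:1/3]
2. C_y = 1/3  [C divides ED with EC:CD = 2/3:1/3]
   → C = (-8/3, 1/3)
3. B_x = 6  [2·signedArea(BDC) = -148/9 ∩ BF · ED = 218/3]
4. B_y = 11/3  [2·signedArea(BDC) = -148/9 ∩ BF · ED = 218/3]
   → B = (6, 11/3)
5. A_x = 17  [line -2·x + -8/3·y + 50 = 0 ∩ |AC|² = 3770/9]
6. A_y = 6  [line -2·x + -8/3·y + 50 = 0 ∩ |AC|² = 3770/9]
   → A = (17, 6)

A = (17, 6)
B = (6, 11/3)
C = (-8/3, 1/3)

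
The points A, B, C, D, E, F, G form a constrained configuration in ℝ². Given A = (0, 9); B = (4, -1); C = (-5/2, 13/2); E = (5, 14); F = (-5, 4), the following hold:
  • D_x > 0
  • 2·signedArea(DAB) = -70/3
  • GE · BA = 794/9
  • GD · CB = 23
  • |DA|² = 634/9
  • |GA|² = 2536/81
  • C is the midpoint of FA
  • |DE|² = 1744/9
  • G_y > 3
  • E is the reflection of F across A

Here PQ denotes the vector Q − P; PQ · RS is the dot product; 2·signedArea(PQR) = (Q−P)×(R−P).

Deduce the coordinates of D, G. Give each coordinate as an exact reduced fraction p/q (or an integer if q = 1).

D = (1, 2/3)
G = (2/3, 31/9)

1. D_x = 1  [line 10·x + 4·y + -38/3 = 0 ∩ |DA|² = 634/9]
2. D_y = 2/3  [line 10·x + 4·y + -38/3 = 0 ∩ |DA|² = 634/9]
   → D = (1, 2/3)
3. G_x = 2/3  [GD · CB = 23 ∩ GE · BA = 794/9]
4. G_y = 31/9  [GD · CB = 23 ∩ GE · BA = 794/9]
   → G = (2/3, 31/9)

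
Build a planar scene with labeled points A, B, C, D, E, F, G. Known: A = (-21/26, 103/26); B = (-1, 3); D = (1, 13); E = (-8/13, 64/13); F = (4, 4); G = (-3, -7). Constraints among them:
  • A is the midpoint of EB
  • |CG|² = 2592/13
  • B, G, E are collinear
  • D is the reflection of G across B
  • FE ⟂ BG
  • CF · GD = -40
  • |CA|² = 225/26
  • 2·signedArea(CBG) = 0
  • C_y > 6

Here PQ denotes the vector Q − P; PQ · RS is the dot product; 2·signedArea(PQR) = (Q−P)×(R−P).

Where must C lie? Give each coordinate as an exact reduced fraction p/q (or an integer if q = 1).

1. C_x = -3/13  [2·signedArea(CBG) = 0 ∩ CF · GD = -40]
2. C_y = 89/13  [2·signedArea(CBG) = 0 ∩ CF · GD = -40]
   → C = (-3/13, 89/13)

C = (-3/13, 89/13)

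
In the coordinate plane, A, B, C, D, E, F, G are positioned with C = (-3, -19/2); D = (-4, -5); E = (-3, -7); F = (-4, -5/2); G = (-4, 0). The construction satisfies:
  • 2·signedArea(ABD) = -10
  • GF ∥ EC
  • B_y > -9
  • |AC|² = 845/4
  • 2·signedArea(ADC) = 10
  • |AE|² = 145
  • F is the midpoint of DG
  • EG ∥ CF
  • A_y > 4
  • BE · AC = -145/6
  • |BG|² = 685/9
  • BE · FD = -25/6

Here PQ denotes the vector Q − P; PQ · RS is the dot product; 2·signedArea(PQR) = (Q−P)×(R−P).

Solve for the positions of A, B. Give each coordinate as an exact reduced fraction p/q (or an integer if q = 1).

A = (-4, 5)
B = (-3, -26/3)

1. A_x = -4  [line 9/2·x + 1·y + 13 = 0 ∩ |AC|² = 845/4]
2. A_y = 5  [line 9/2·x + 1·y + 13 = 0 ∩ |AC|² = 845/4]
   → A = (-4, 5)
3. B_x = -3  [2·signedArea(ABD) = -10 ∩ BE · AC = -145/6]
4. B_y = -26/3  [2·signedArea(ABD) = -10 ∩ BE · AC = -145/6]
   → B = (-3, -26/3)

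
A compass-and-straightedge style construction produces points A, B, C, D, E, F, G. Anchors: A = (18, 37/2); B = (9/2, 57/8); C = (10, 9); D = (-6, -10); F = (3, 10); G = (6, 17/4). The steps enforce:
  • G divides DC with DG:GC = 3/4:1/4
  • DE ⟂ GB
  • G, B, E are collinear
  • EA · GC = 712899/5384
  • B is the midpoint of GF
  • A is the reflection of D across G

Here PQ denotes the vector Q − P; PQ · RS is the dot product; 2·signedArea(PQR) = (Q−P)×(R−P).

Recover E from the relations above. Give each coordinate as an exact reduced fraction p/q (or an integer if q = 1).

E = (6243/673, -1366/673)

1. E_x = 6243/673  [G, B, E are collinear ∩ DE ⟂ GB]
2. E_y = -1366/673  [G, B, E are collinear ∩ DE ⟂ GB]
   → E = (6243/673, -1366/673)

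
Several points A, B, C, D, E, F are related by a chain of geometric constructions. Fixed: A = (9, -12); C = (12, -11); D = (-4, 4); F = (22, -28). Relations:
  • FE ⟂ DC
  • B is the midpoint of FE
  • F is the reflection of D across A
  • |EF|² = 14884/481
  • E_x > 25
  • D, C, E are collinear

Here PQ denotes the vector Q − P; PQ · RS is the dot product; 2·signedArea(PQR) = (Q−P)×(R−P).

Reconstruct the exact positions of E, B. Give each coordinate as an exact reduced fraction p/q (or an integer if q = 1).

1. E_x = 12412/481  [D, C, E are collinear ∩ FE ⟂ DC]
2. E_y = -11516/481  [D, C, E are collinear ∩ FE ⟂ DC]
   → E = (12412/481, -11516/481)
3. B_x = 11497/481  [B is the midpoint of FE]
4. B_y = -12492/481  [B is the midpoint of FE]
   → B = (11497/481, -12492/481)

B = (11497/481, -12492/481)
E = (12412/481, -11516/481)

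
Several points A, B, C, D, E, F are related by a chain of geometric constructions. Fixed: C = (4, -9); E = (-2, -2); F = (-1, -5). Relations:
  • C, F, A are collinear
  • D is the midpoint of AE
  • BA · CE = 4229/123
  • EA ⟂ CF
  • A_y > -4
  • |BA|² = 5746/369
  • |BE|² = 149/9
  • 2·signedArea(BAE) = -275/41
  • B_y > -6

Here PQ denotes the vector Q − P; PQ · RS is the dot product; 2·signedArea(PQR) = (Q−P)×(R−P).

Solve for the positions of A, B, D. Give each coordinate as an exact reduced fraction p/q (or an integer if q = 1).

A = (-126/41, -137/41)
B = (1/3, -16/3)
D = (-104/41, -219/82)

1. A_x = -126/41  [C, F, A are collinear ∩ EA ⟂ CF]
2. A_y = -137/41  [C, F, A are collinear ∩ EA ⟂ CF]
   → A = (-126/41, -137/41)
3. B_x = 1/3  [2·signedArea(BAE) = -275/41 ∩ BA · CE = 4229/123]
4. B_y = -16/3  [2·signedArea(BAE) = -275/41 ∩ BA · CE = 4229/123]
   → B = (1/3, -16/3)
5. D_x = -104/41  [D is the midpoint of AE]
6. D_y = -219/82  [D is the midpoint of AE]
   → D = (-104/41, -219/82)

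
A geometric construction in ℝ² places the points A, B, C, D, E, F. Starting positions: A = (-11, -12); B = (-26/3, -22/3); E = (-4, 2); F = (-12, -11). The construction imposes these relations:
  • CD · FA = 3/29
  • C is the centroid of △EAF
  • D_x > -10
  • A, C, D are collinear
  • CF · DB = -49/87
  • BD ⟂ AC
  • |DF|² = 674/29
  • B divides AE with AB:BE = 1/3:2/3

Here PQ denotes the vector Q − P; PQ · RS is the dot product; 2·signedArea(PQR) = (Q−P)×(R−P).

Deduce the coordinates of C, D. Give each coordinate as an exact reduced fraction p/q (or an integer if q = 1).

C = (-9, -7)
D = (-263/29, -208/29)

1. C_x = -9  [C is the centroid of △EAF]
2. C_y = -7  [C is the centroid of △EAF]
   → C = (-9, -7)
3. D_x = -263/29  [A, C, D are collinear ∩ BD ⟂ AC]
4. D_y = -208/29  [A, C, D are collinear ∩ BD ⟂ AC]
   → D = (-263/29, -208/29)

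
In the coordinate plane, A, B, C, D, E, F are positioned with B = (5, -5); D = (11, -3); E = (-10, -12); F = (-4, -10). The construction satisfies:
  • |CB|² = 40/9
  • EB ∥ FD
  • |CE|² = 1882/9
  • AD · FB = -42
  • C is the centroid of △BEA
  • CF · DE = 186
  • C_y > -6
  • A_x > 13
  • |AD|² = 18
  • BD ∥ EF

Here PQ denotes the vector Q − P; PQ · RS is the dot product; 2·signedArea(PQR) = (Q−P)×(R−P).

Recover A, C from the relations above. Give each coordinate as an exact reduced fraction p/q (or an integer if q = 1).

1. C_x = 3  [line 21·x + 9·y + -12 = 0 ∩ |CE|² = 1882/9]
2. C_y = -17/3  [line 21·x + 9·y + -12 = 0 ∩ |CE|² = 1882/9]
   → C = (3, -17/3)
3. A_x = 14  [AD · FB = -42 ∩ C is the centroid of △BEA]
4. A_y = 0  [AD · FB = -42 ∩ C is the centroid of △BEA]
   → A = (14, 0)

A = (14, 0)
C = (3, -17/3)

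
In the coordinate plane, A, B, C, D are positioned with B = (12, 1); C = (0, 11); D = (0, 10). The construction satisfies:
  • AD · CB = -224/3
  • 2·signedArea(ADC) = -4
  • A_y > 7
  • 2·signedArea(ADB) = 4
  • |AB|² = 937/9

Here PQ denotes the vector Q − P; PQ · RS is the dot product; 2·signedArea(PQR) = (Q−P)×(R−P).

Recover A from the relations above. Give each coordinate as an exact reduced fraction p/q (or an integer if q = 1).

A = (4, 22/3)

1. A_x = 4  [2·signedArea(ADB) = 4 ∩ 2·signedArea(ADC) = -4]
2. A_y = 22/3  [2·signedArea(ADB) = 4 ∩ 2·signedArea(ADC) = -4]
   → A = (4, 22/3)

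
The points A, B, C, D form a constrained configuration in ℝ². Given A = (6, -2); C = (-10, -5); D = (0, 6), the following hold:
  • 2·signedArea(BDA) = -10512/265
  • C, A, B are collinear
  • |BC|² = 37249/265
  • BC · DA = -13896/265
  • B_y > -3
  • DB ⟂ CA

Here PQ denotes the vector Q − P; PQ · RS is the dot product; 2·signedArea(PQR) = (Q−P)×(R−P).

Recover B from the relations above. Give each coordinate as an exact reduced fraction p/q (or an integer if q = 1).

B = (438/265, -746/265)

1. B_x = 438/265  [C, A, B are collinear ∩ DB ⟂ CA]
2. B_y = -746/265  [C, A, B are collinear ∩ DB ⟂ CA]
   → B = (438/265, -746/265)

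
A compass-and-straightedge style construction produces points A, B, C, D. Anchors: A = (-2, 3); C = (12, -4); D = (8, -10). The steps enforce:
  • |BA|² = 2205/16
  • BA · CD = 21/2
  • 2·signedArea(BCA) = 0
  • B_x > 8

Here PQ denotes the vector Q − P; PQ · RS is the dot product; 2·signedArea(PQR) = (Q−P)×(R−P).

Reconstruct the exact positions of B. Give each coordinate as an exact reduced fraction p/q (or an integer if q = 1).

1. B_x = 17/2  [2·signedArea(BCA) = 0 ∩ BA · CD = 21/2]
2. B_y = -9/4  [2·signedArea(BCA) = 0 ∩ BA · CD = 21/2]
   → B = (17/2, -9/4)

B = (17/2, -9/4)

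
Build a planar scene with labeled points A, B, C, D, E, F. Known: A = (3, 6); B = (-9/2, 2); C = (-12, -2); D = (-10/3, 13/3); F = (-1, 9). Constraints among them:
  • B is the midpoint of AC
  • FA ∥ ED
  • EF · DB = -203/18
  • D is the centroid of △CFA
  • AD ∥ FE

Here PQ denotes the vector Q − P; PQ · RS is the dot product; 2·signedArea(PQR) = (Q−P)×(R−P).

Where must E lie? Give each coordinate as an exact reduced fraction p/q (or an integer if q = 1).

E = (-22/3, 22/3)

1. E_x = -22/3  [FA ∥ ED ∩ AD ∥ FE]
2. E_y = 22/3  [FA ∥ ED ∩ AD ∥ FE]
   → E = (-22/3, 22/3)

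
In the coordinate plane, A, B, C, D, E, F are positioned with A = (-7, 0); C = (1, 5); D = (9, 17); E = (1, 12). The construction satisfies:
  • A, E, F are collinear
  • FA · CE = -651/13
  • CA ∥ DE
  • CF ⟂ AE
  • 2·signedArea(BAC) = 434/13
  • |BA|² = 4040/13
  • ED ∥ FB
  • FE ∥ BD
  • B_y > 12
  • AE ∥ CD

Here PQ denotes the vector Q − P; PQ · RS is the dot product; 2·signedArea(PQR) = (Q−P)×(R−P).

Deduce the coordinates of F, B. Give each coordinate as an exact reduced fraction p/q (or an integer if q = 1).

B = (75/13, 158/13)
F = (-29/13, 93/13)

1. F_x = -29/13  [A, E, F are collinear ∩ CF ⟂ AE]
2. F_y = 93/13  [A, E, F are collinear ∩ CF ⟂ AE]
   → F = (-29/13, 93/13)
3. B_x = 75/13  [FE ∥ BD ∩ ED ∥ FB]
4. B_y = 158/13  [FE ∥ BD ∩ ED ∥ FB]
   → B = (75/13, 158/13)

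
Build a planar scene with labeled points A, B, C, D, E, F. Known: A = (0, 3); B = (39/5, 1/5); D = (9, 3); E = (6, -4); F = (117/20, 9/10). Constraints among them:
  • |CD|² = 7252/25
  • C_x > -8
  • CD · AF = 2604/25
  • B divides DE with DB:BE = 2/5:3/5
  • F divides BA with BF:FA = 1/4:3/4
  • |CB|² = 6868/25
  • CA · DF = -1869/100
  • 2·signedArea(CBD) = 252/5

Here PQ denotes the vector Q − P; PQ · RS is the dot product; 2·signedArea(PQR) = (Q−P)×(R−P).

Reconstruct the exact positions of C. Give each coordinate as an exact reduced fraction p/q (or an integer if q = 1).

1. C_x = -39/5  [CD · AF = 2604/25 ∩ CA · DF = -1869/100]
2. C_y = 29/5  [CD · AF = 2604/25 ∩ CA · DF = -1869/100]
   → C = (-39/5, 29/5)

C = (-39/5, 29/5)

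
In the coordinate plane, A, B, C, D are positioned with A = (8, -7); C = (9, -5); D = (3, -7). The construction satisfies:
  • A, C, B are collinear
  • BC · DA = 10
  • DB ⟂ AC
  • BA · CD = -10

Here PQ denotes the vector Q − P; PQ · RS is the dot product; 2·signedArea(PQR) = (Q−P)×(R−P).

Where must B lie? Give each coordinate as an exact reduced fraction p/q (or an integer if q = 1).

B = (7, -9)

1. B_x = 7  [A, C, B are collinear ∩ DB ⟂ AC]
2. B_y = -9  [A, C, B are collinear ∩ DB ⟂ AC]
   → B = (7, -9)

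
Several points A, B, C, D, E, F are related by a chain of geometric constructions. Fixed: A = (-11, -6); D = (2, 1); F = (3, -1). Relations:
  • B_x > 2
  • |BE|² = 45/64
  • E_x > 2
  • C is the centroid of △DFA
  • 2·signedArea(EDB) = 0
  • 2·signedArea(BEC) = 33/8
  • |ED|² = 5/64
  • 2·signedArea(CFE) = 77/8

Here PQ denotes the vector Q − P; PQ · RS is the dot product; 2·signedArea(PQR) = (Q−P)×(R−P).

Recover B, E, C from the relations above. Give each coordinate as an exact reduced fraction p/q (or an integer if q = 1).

B = (5/2, 0)
C = (-2, -2)
E = (17/8, 3/4)

1. C_x = -2  [C is the centroid of △DFA]
2. C_y = -2  [C is the centroid of △DFA]
   → C = (-2, -2)
3. E_x = 17/8  [line -1·x + 5·y + -13/8 = 0 ∩ |ED|² = 5/64]
4. E_y = 3/4  [line -1·x + 5·y + -13/8 = 0 ∩ |ED|² = 5/64]
   → E = (17/8, 3/4)
5. B_x = 5/2  [2·signedArea(BEC) = 33/8 ∩ 2·signedArea(EDB) = 0]
6. B_y = 0  [2·signedArea(BEC) = 33/8 ∩ 2·signedArea(EDB) = 0]
   → B = (5/2, 0)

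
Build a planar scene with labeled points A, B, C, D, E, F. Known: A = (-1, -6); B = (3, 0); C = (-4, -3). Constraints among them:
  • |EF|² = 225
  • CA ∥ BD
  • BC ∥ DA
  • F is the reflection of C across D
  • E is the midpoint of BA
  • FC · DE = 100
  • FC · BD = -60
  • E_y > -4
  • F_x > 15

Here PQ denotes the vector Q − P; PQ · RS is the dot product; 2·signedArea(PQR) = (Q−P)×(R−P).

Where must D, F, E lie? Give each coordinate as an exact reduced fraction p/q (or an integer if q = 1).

D = (6, -3)
E = (1, -3)
F = (16, -3)

1. D_x = 6  [BC ∥ DA ∩ CA ∥ BD]
2. D_y = -3  [BC ∥ DA ∩ CA ∥ BD]
   → D = (6, -3)
3. F_x = 16  [F is the reflection of C across D]
4. F_y = -3  [F is the reflection of C across D]
   → F = (16, -3)
5. E_x = 1  [E is the midpoint of BA]
6. E_y = -3  [E is the midpoint of BA]
   → E = (1, -3)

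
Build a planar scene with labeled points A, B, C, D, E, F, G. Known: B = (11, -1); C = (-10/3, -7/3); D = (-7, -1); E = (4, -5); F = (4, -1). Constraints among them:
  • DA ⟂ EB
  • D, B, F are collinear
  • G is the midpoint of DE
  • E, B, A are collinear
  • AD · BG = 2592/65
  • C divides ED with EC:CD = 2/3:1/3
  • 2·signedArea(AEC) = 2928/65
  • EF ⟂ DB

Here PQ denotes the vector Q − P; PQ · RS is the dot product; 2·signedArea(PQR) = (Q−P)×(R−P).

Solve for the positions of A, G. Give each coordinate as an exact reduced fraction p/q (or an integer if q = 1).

A = (-167/65, -569/65)
G = (-3/2, -3)

1. A_x = -167/65  [E, B, A are collinear ∩ DA ⟂ EB]
2. A_y = -569/65  [E, B, A are collinear ∩ DA ⟂ EB]
   → A = (-167/65, -569/65)
3. G_x = -3/2  [G is the midpoint of DE]
4. G_y = -3  [G is the midpoint of DE]
   → G = (-3/2, -3)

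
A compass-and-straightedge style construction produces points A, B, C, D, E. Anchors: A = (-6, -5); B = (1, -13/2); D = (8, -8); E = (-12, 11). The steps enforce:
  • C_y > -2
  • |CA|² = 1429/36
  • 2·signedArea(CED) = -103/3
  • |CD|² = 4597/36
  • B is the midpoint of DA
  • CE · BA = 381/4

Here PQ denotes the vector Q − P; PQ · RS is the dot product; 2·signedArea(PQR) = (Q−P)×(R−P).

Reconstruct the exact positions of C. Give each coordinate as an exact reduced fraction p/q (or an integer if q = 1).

1. C_x = -1  [2·signedArea(CED) = -103/3 ∩ CE · BA = 381/4]
2. C_y = -7/6  [2·signedArea(CED) = -103/3 ∩ CE · BA = 381/4]
   → C = (-1, -7/6)

C = (-1, -7/6)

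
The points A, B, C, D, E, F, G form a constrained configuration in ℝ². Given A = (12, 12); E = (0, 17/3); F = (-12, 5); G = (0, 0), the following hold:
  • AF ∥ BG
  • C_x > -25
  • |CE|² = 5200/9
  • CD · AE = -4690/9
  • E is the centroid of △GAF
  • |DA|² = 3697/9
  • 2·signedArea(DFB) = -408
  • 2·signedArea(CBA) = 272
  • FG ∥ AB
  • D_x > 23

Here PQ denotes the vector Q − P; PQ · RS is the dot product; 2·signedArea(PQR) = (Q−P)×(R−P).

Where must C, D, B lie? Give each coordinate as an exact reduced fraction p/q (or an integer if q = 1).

B = (24, 7)
C = (-24, 13/3)
D = (24, -13/3)

1. B_x = 24  [AF ∥ BG ∩ FG ∥ AB]
2. B_y = 7  [AF ∥ BG ∩ FG ∥ AB]
   → B = (24, 7)
3. D_x = 24  [line -2·x + 36·y + 204 = 0 ∩ |DA|² = 3697/9]
4. D_y = -13/3  [line -2·x + 36·y + 204 = 0 ∩ |DA|² = 3697/9]
   → D = (24, -13/3)
5. C_x = -24  [2·signedArea(CBA) = 272 ∩ CD · AE = -4690/9]
6. C_y = 13/3  [2·signedArea(CBA) = 272 ∩ CD · AE = -4690/9]
   → C = (-24, 13/3)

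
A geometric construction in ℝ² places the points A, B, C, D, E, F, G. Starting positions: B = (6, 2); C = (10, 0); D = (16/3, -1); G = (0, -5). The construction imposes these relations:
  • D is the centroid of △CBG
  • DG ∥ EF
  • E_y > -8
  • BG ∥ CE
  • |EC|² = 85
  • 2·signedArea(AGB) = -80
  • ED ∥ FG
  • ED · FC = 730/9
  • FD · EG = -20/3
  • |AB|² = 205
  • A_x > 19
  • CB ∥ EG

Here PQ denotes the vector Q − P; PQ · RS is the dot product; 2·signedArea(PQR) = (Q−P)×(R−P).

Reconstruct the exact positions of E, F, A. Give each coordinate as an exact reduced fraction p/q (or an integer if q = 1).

A = (20, 5)
E = (4, -7)
F = (-4/3, -11)

1. E_x = 4  [CB ∥ EG ∩ BG ∥ CE]
2. E_y = -7  [CB ∥ EG ∩ BG ∥ CE]
   → E = (4, -7)
3. F_x = -4/3  [ED ∥ FG ∩ DG ∥ EF]
4. F_y = -11  [ED ∥ FG ∩ DG ∥ EF]
   → F = (-4/3, -11)
5. A_x = 20  [line -7·x + 6·y + 110 = 0 ∩ |AB|² = 205]
6. A_y = 5  [line -7·x + 6·y + 110 = 0 ∩ |AB|² = 205]
   → A = (20, 5)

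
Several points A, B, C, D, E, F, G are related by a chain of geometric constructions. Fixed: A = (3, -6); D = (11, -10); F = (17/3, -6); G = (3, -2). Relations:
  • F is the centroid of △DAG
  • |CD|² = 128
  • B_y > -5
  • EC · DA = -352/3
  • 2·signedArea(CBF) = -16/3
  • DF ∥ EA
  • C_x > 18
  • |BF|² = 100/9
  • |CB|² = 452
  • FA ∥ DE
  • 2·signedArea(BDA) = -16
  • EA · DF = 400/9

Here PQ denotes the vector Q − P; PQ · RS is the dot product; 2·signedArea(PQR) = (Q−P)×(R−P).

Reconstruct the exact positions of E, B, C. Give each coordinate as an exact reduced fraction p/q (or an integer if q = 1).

B = (3, -4)
C = (19, -18)
E = (25/3, -10)

1. E_x = 25/3  [DF ∥ EA ∩ FA ∥ DE]
2. E_y = -10  [DF ∥ EA ∩ FA ∥ DE]
   → E = (25/3, -10)
3. B_x = 3  [line -4·x + -8·y + -20 = 0 ∩ |BF|² = 100/9]
4. B_y = -4  [line -4·x + -8·y + -20 = 0 ∩ |BF|² = 100/9]
   → B = (3, -4)
5. C_x = 19  [2·signedArea(CBF) = -16/3 ∩ EC · DA = -352/3]
6. C_y = -18  [2·signedArea(CBF) = -16/3 ∩ EC · DA = -352/3]
   → C = (19, -18)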